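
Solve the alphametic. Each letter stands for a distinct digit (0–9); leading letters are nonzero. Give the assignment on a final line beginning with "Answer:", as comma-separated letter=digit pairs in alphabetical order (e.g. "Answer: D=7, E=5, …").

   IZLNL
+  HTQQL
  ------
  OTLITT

Step 1. [col 1: L + L ≡ T (mod 10)] column 1 (L + L ≡ T (mod 10), carry-in 0) doesn't pin T yet; pick T=0 and continue, so T=0.
Step 2. [col 1: L + L ≡ T (mod 10)] from column 1 (T=0, carry-in 0, digits 0 already taken and all letters distinct): L must equal 5. So L=5.
Step 3. [col 2: N + Q ≡ T (mod 10)] N=3 is one option consistent with column 2 (N + Q ≡ T (mod 10), carry-in 1) — take it. So N=3.
Step 4. [O] O is the leading digit of a 6-digit sum of two 5-digit numbers; the final carry is exactly 1 ⇒ O=1.
Step 5. [col 2: N + Q ≡ T (mod 10)] column 2 reads N+Q+carry(1)=T with N=3, T=0; with digits 0,1,3,5 already taken and all letters distinct, the only value for Q is 6 ⇒ Q=6.
Step 6. [col 3: L + Q ≡ I (mod 10)] column 3: given L=5, Q=6, carry-in 1, and digits 0,1,3,5,6 already taken and all letters distinct, L+Q≡I (mod 10) forces I=2. So I=2.
Step 7. [col 4: Z + T ≡ L (mod 10)] from column 4 (T=0, L=5, carry-in 1, digits 0,1,2,3,5,6 already taken and all letters distinct): Z must equal 4 ⇒ Z=4.
Step 8. [col 5: I + H ≡ T (mod 10)] in column 5 we have I+H≡T with carry-in 0; given I=2, T=0 and digits 0,1,2,3,4,5,6 already taken and all letters distinct, that pins H to 8, so H=8.

Answer: H=8, I=2, L=5, N=3, O=1, Q=6, T=0, Z=4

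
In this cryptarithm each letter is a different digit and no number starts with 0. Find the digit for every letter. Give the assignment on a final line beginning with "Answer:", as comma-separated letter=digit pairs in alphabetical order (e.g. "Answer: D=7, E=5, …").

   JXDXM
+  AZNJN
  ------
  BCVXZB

Step 1. [col 1: M + N ≡ B (mod 10)] B=1 is one option consistent with column 1 (M + N ≡ B (mod 10), carry-in 0) — take it ⇒ B=1.
Step 2. [col 1: M + N ≡ B (mod 10)] several values work for M in column 1 (M + N ≡ B (mod 10), carry-in 0); try M=3 ⇒ M=3.
Step 3. [col 1: M + N ≡ B (mod 10)] from column 1 (M=3, B=1, carry-in 0, digits 1,3 already taken and all letters distinct): N must equal 8. So N=8.
Step 4. [col 2: X + J ≡ Z (mod 10)] column 2 (X + J ≡ Z (mod 10), carry-in 1) doesn't pin J yet; pick J=5 and continue ⇒ J=5.
Step 5. [col 2: X + J ≡ Z (mod 10)] no forcing yet in column 2 (carry-in 1); X=0 is free and consistent — try it, so X=0.
Step 6. [col 2: X + J ≡ Z (mod 10)] from column 2 (X=0, J=5, carry-in 1, digits 0,1,3,5,8 already taken and all letters distinct): Z must equal 6, so Z=6.
Step 7. [col 3: D + N ≡ X (mod 10)] column 3 reads D+N+carry(0)=X with N=8, X=0; with digits 0,1,3,5,6,8 already taken and all letters distinct, the only value for D is 2 ⇒ D=2.
Step 8. [col 4: X + Z ≡ V (mod 10)] column 4 reads X+Z+carry(1)=V with X=0, Z=6; with digits 0,1,2,3,5,6,8 already taken and all letters distinct, the only value for V is 7 ⇒ V=7.
Step 9. [col 5: J + A ≡ C (mod 10)] column 5 (J + A ≡ C (mod 10), carry-in 0) doesn't pin A yet; pick A=9 and continue. So A=9.
Step 10. [col 5: J + A ≡ C (mod 10)] column 5: given J=5, A=9, carry-in 0, and digits 0,1,2,3,5,6,7,8,9 already taken and all letters distinct, J+A≡C (mod 10) forces C=4 ⇒ C=4.

Answer: A=9, B=1, C=4, D=2, J=5, M=3, N=8, V=7, X=0, Z=6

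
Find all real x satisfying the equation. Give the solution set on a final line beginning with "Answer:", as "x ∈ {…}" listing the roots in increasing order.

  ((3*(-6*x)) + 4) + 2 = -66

Step 1. [((3*(-6*x)) + 4) + 2 = -66] subtract 2: x sits inside (… + 2), so sub: (3*(-6*x)) + 4 = -68.
Step 2. [(3*(-6*x)) + 4 = -68] +4 is outermost — subtract 4 both sides ⇒ sub: 3*(-6*x) = -72.
Step 3. [3*(-6*x) = -72] 3 out front; divide by 3, so div: -6*x = -24.
Step 4. [-6*x = -24] -6 out front; divide by -6. So div: x = 4.

Answer: x ∈ {4}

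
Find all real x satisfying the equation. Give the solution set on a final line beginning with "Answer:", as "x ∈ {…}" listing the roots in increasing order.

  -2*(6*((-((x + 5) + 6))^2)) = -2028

Step 1. [-2*(6*((-((x + 5) + 6))^2)) = -2028] leading coefficient -2: divide by -2 ⇒ div: 6*((-((x + 5) + 6))^2) = 1014.
Step 2. [6*((-((x + 5) + 6))^2) = 1014] LHS = 6·(…); ÷6 both sides. So div: (-((x + 5) + 6))^2 = 169.
Step 3. [(-((x + 5) + 6))^2 = 169] √ both sides: 169 ≥ 0 gives two branches ⇒ sqrt: -((x + 5) + 6) = 13 or -13.
Step 4. [-((x + 5) + 6) = 13 or -13] leading − — multiply by −1, so neg: (x + 5) + 6 = -13 or 13.
Step 5. [(x + 5) + 6 = -13 or 13] 6 comes off first (subtract 6) ⇒ sub: x + 5 = -19 or 7.
Step 6. [x + 5 = -19 or 7] the outer +5 inverts by subtracting 5 ⇒ sub: x = -24 or 2.

Answer: x ∈ {-24, 2}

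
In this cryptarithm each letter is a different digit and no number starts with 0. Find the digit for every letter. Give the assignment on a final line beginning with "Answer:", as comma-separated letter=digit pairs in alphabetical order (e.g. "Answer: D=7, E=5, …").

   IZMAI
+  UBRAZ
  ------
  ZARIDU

Step 1. [col 1: I + Z ≡ U (mod 10)] column 1 (I + Z ≡ U (mod 10), carry-in 0) doesn't pin U yet; pick U=8 and continue. So U=8.
Step 2. [col 1: I + Z ≡ U (mod 10)] several values work for Z in column 1 (I + Z ≡ U (mod 10), carry-in 0); try Z=1 ⇒ Z=1.
Step 3. [col 1: I + Z ≡ U (mod 10)] from column 1 (Z=1, U=8, carry-in 0, digits 1,8 already taken and all letters distinct): I must equal 7, so I=7.
Step 4. [col 2: A + A ≡ D (mod 10)] D=0 is one option consistent with column 2 (A + A ≡ D (mod 10), carry-in 0) — take it, so D=0.
Step 5. [col 2: A + A ≡ D (mod 10)] column 2 reads A+A+carry(0)=D with D=0; with digits 0,1,7,8 already taken and all letters distinct, the only value for A is 5 ⇒ A=5.
Step 6. [col 3: M + R ≡ I (mod 10)] R=4 is one option consistent with column 3 (M + R ≡ I (mod 10), carry-in 1) — take it, so R=4.
Step 7. [col 3: M + R ≡ I (mod 10)] column 3: given R=4, I=7, carry-in 1, and digits 0,1,4,5,7,8 already taken and all letters distinct, M+R≡I (mod 10) forces M=2 ⇒ M=2.
Step 8. [col 4: Z + B ≡ R (mod 10)] from column 4 (Z=1, R=4, carry-in 0, digits 0,1,2,4,5,7,8 already taken and all letters distinct): B must equal 3. So B=3.

Answer: A=5, B=3, D=0, I=7, M=2, R=4, U=8, Z=1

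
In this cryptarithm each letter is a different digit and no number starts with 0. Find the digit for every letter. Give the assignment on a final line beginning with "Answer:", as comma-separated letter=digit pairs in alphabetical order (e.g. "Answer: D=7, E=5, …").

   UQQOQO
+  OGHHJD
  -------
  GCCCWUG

Step 1. [col 1: O + D ≡ G (mod 10)] several values work for O in column 1 (O + D ≡ G (mod 10), carry-in 0); try O=6 ⇒ O=6.
Step 2. [col 1: O + D ≡ G (mod 10)] several values work for D in column 1 (O + D ≡ G (mod 10), carry-in 0); try D=5 ⇒ D=5.
Step 3. [col 1: O + D ≡ G (mod 10)] column 1 reads O+D+carry(0)=G with O=6, D=5; with digits 5,6 already taken and all letters distinct, the only value for G is 1. So G=1.
Step 4. [col 2: Q + J ≡ U (mod 10)] no forcing yet in column 2 (carry-in 1); Q=8 is free and consistent — try it. So Q=8.
Step 5. [col 2: Q + J ≡ U (mod 10)] no forcing yet in column 2 (carry-in 1); U=3 is free and consistent — try it. So U=3.
Step 6. [col 2: Q + J ≡ U (mod 10)] in column 2 we have Q+J≡U with carry-in 1; given Q=8, U=3 and digits 1,3,5,6,8 already taken and all letters distinct, that pins J to 4. So J=4.
Step 7. [col 3: O + H ≡ W (mod 10)] column 3 (O + H ≡ W (mod 10), carry-in 1) doesn't pin W yet; pick W=9 and continue, so W=9.
Step 8. [col 3: O + H ≡ W (mod 10)] column 3 reads O+H+carry(1)=W with O=6, W=9; with digits 1,3,4,5,6,8,9 already taken and all letters distinct, the only value for H is 2, so H=2.
Step 9. [col 4: Q + H ≡ C (mod 10)] in column 4 we have Q+H≡C with carry-in 0; given Q=8, H=2 and digits 1,2,3,4,5,6,8,9 already taken and all letters distinct, that pins C to 0, so C=0.

Answer: C=0, D=5, G=1, H=2, J=4, O=6, Q=8, U=3, W=9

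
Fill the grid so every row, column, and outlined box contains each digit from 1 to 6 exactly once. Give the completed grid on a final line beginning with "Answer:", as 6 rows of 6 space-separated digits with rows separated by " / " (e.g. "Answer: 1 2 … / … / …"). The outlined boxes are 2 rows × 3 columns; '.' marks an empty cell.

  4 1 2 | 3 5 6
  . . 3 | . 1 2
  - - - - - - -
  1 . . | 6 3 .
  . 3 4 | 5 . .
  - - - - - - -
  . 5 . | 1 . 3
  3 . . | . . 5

Step 1. [r5c3∈{6}] only 6 remains possible at r5c3 ⇒ r5c3=6.
Step 2. [r6c4∈{2,4}] 2 has one home in col 4: r6c4 ⇒ r6c4=2.
Step 3. [r4c1∈{2,6}] row 4 places 6 nowhere but r4c1 ⇒ r4c1=6.
Step 4. [r5c5∈{4}] r5c5 has the single candidate 4 ⇒ r5c5=4.
Step 5. [r2c4∈{4}] nothing but 4 survives at r2c4 ⇒ r2c4=4.
Step 6. [r3c2∈{2}] nothing but 2 survives at r3c2. So r3c2=2.
Step 7. [r6c3∈{1}] nothing but 1 survives at r6c3 ⇒ r6c3=1.
Step 8. [r2c1∈{5}] only 5 remains possible at r2c1. So r2c1=5.
Step 9. [r2c2∈{6}] nothing but 6 survives at r2c2. So r2c2=6.
Step 10. [r4c6∈{1}] r4c6 is down to just 1, so r4c6=1.
Step 11. [r3c6∈{4}] nothing but 4 survives at r3c6. So r3c6=4.
Step 12. [r6c2∈{4}] r6c2 has the single candidate 4, so r6c2=4.
Step 13. [r6c5∈{6}] only 6 remains possible at r6c5, so r6c5=6.
Step 14. [r5c1∈{2}] r5c1 has the single candidate 2, so r5c1=2.
Step 15. [r3c3∈{5}] only 5 remains possible at r3c3. So r3c3=5.
Step 16. [r4c5∈{2}] r4c5's peers cover all but 2, so r4c5=2.

Answer: 4 1 2 3 5 6 / 5 6 3 4 1 2 / 1 2 5 6 3 4 / 6 3 4 5 2 1 / 2 5 6 1 4 3 / 3 4 1 2 6 5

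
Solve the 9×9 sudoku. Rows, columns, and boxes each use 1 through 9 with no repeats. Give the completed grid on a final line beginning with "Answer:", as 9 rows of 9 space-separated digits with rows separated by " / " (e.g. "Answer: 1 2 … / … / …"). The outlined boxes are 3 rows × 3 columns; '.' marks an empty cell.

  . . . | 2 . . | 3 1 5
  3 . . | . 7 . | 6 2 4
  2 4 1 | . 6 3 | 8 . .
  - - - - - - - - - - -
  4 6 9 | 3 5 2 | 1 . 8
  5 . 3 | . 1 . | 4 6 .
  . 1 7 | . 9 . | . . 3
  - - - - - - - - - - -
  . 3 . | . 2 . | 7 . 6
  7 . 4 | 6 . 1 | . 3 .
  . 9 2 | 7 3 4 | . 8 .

Step 1. [r5c4∈{8}] r5c4's peers cover all but 8. So r5c4=8.
Step 2. [r8c7∈{2,5,9}] r8c7 is the only open cell in col 7 admitting 9. So r8c7=9.
Step 3. [r3c4∈{5,9}] row 3 places 5 nowhere but r3c4 ⇒ r3c4=5.
Step 4. [r7c6∈{5,8,9}] 5 has one home in col 6: r7c6. So r7c6=5.
Step 5. [r7c3∈{8}] r7c3's peers cover all but 8, so r7c3=8.
Step 6. [r1c1∈{6,8,9}] 9 has one home in col 1: r1c1 ⇒ r1c1=9.
Step 7. [r5c9∈{2,7,9}] row 5 places 9 nowhere but r5c9, so r5c9=9.
Step 8. [r1c6∈{8}] only 8 remains possible at r1c6 ⇒ r1c6=8.
Step 9. [r9c9∈{1}] r9c9's peers cover all but 1. So r9c9=1.
Step 10. [r2c6∈{9}] r2c6 is down to just 9 ⇒ r2c6=9.
Step 11. [r6c7∈{2,5}] in row 6, 2 fits only at r6c7 ⇒ r6c7=2.
Step 12. [r3c9∈{7}] nothing but 7 survives at r3c9. So r3c9=7.
Step 13. [r8c2∈{5}] nothing but 5 survives at r8c2, so r8c2=5.
Step 14. [r7c1∈{1}] only 1 remains possible at r7c1. So r7c1=1.
Step 15. [r6c4∈{4}] nothing but 4 survives at r6c4. So r6c4=4.
Step 16. [r6c6∈{6}] r6c6 is down to just 6 ⇒ r6c6=6.
Step 17. [r8c5∈{8}] only 8 remains possible at r8c5. So r8c5=8.
Step 18. [r3c8∈{9}] r3c8's peers cover all but 9, so r3c8=9.
Step 19. [r8c9∈{2}] r8c9 is down to just 2. So r8c9=2.
Step 20. [r6c8∈{5}] nothing but 5 survives at r6c8. So r6c8=5.
Step 21. [r5c2∈{2}] nothing but 2 survives at r5c2. So r5c2=2.
Step 22. [r7c8∈{4}] nothing but 4 survives at r7c8, so r7c8=4.
Step 23. [r9c7∈{5}] r9c7 is down to just 5, so r9c7=5.
Step 24. [r1c2∈{7}] r1c2 has the single candidate 7, so r1c2=7.
Step 25. [r5c6∈{7}] r5c6 has the single candidate 7, so r5c6=7.
Step 26. [r1c3∈{6}] r1c3 is down to just 6, so r1c3=6.
Step 27. [r2c3∈{5}] r2c3 is down to just 5, so r2c3=5.
Step 28. [r7c4∈{9}] r7c4 is down to just 9 ⇒ r7c4=9.
Step 29. [r2c2∈{8}] r2c2 is down to just 8. So r2c2=8.
Step 30. [r2c4∈{1}] r2c4 is down to just 1. So r2c4=1.
Step 31. [r9c1∈{6}] nothing but 6 survives at r9c1. So r9c1=6.
Step 32. [r6c1∈{8}] r6c1's peers cover all but 8 ⇒ r6c1=8.
Step 33. [r4c8∈{7}] r4c8 has the single candidate 7, so r4c8=7.
Step 34. [r1c5∈{4}] only 4 remains possible at r1c5. So r1c5=4.

Answer: 9 7 6 2 4 8 3 1 5 / 3 8 5 1 7 9 6 2 4 / 2 4 1 5 6 3 8 9 7 / 4 6 9 3 5 2 1 7 8 / 5 2 3 8 1 7 4 6 9 / 8 1 7 4 9 6 2 5 3 / 1 3 8 9 2 5 7 4 6 / 7 5 4 6 8 1 9 3 2 / 6 9 2 7 3 4 5 8 1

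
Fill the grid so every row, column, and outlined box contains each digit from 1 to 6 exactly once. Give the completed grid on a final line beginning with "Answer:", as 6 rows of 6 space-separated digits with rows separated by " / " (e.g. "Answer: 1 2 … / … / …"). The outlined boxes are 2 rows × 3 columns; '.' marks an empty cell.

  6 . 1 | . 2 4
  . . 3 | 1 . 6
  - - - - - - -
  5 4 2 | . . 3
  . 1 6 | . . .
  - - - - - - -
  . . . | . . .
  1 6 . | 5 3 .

Step 1. [r5c2∈{2,3,5}] r5c2 is the only open cell in col 2 admitting 3. So r5c2=3.
Step 2. [r5c1∈{2,4}] across box 5, 2 lands solely at r5c1. So r5c1=2.
Step 3. [r3c4∈{6}] nothing but 6 survives at r3c4. So r3c4=6.
Step 4. [r5c4∈{4}] r5c4 is down to just 4 ⇒ r5c4=4.
Step 5. [r4c6∈{2,5}] col 6 places 5 nowhere but r4c6, so r4c6=5.
Step 6. [r2c5∈{5}] nothing but 5 survives at r2c5. So r2c5=5.
Step 7. [r3c5∈{1}] only 1 remains possible at r3c5. So r3c5=1.
Step 8. [r6c6∈{2}] nothing but 2 survives at r6c6 ⇒ r6c6=2.
Step 9. [r5c6∈{1}] r5c6 has the single candidate 1. So r5c6=1.
Step 10. [r5c3∈{5}] nothing but 5 survives at r5c3 ⇒ r5c3=5.
Step 11. [r4c4∈{2}] r4c4 has the single candidate 2, so r4c4=2.
Step 12. [r4c1∈{3}] only 3 remains possible at r4c1 ⇒ r4c1=3.
Step 13. [r6c3∈{4}] nothing but 4 survives at r6c3, so r6c3=4.
Step 14. [r5c5∈{6}] nothing but 6 survives at r5c5. So r5c5=6.
Step 15. [r2c1∈{4}] r2c1 has the single candidate 4, so r2c1=4.
Step 16. [r1c4∈{3}] r1c4 is down to just 3, so r1c4=3.
Step 17. [r2c2∈{2}] r2c2 has the single candidate 2 ⇒ r2c2=2.
Step 18. [r4c5∈{4}] nothing but 4 survives at r4c5, so r4c5=4.
Step 19. [r1c2∈{5}] nothing but 5 survives at r1c2, so r1c2=5.

Answer: 6 5 1 3 2 4 / 4 2 3 1 5 6 / 5 4 2 6 1 3 / 3 1 6 2 4 5 / 2 3 5 4 6 1 / 1 6 4 5 3 2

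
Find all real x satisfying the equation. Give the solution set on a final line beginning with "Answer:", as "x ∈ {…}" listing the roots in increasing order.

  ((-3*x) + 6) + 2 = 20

Step 1. [((-3*x) + 6) + 2 = 20] 2 comes off first (subtract 2), so sub: (-3*x) + 6 = 18.
Step 2. [(-3*x) + 6 = 18] 6 comes off first (subtract 6). So sub: -3*x = 12.
Step 3. [-3*x = 12] divide by the outer -3 ⇒ div: x = -4.

Answer: x ∈ {-4}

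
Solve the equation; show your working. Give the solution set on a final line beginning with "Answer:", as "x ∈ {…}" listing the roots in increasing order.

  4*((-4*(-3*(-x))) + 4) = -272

Step 1. [4*((-4*(-3*(-x))) + 4) = -272] divide by the outer 4 ⇒ div: (-4*(-3*(-x))) + 4 = -68.
Step 2. [(-4*(-3*(-x))) + 4 = -68] -4 divides every term; factor it out ⇒ factor: (-3*(-x)) - 1 = 17.
Step 3. [(-3*(-x)) - 1 = 17] add 1: x sits inside (… - 1), so sub: -3*(-x) = 18.
Step 4. [-3*(-x) = 18] -3 out front; divide by -3. So div: -x = -6.
Step 5. [-x = -6] LHS negated; negate both sides. So neg: x = 6.

Answer: x ∈ {6}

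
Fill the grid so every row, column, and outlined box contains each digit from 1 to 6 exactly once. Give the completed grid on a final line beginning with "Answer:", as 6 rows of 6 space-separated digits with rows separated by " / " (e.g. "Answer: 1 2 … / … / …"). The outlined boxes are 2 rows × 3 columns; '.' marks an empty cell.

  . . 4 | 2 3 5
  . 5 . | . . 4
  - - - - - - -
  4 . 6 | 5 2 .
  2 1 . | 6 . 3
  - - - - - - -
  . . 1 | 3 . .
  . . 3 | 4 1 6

Step 1. [r1c2∈{6}] only 6 remains possible at r1c2. So r1c2=6.
Step 2. [r1c1∈{1}] only 1 remains possible at r1c1, so r1c1=1.
Step 3. [r5c1∈{5,6}] r5c1 is the only open cell in row 5 admitting 6. So r5c1=6.
Step 4. [r6c2∈{2}] r6c2 has the single candidate 2, so r6c2=2.
Step 5. [r4c5∈{4}] r4c5 is down to just 4 ⇒ r4c5=4.
Step 6. [r3c6∈{1}] only 1 remains possible at r3c6, so r3c6=1.
Step 7. [r4c3∈{5}] r4c3 is down to just 5, so r4c3=5.
Step 8. [r2c4∈{1}] r2c4 has the single candidate 1 ⇒ r2c4=1.
Step 9. [r2c1∈{3}] r2c1 is down to just 3, so r2c1=3.
Step 10. [r2c3∈{2}] r2c3 is down to just 2 ⇒ r2c3=2.
Step 11. [r2c5∈{6}] r2c5 has the single candidate 6. So r2c5=6.
Step 12. [r3c2∈{3}] nothing but 3 survives at r3c2, so r3c2=3.
Step 13. [r6c1∈{5}] only 5 remains possible at r6c1. So r6c1=5.
Step 14. [r5c2∈{4}] r5c2 has the single candidate 4. So r5c2=4.
Step 15. [r5c5∈{5}] r5c5's peers cover all but 5, so r5c5=5.
Step 16. [r5c6∈{2}] r5c6 is down to just 2, so r5c6=2.

Answer: 1 6 4 2 3 5 / 3 5 2 1 6 4 / 4 3 6 5 2 1 / 2 1 5 6 4 3 / 6 4 1 3 5 2 / 5 2 3 4 1 6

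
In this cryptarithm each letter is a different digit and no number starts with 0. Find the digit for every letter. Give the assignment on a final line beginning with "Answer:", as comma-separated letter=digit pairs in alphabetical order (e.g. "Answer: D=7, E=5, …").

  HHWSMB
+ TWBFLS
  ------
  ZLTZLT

Step 1. [col 1: B + S ≡ T (mod 10)] T=1 is one option consistent with column 1 (B + S ≡ T (mod 10), carry-in 0) — take it, so T=1.
Step 2. [col 1: B + S ≡ T (mod 10)] no forcing yet in column 1 (carry-in 0); S=8 is free and consistent — try it. So S=8.
Step 3. [col 1: B + S ≡ T (mod 10)] column 1: given S=8, T=1, carry-in 0, and digits 1,8 already taken and all letters distinct, B+S≡T (mod 10) forces B=3. So B=3.
Step 4. [col 2: M + L ≡ L (mod 10)] from column 2 (nothing yet, carry-in 1, digits 1,3,8 already taken and all letters distinct): M must equal 9. So M=9.
Step 5. [col 2: M + L ≡ L (mod 10)] several values work for L in column 2 (M + L ≡ L (mod 10), carry-in 1); try L=0, so L=0.
Step 6. [col 3: S + F ≡ Z (mod 10)] no forcing yet in column 3 (carry-in 1); Z=4 is free and consistent — try it. So Z=4.
Step 7. [col 3: S + F ≡ Z (mod 10)] from column 3 (S=8, Z=4, carry-in 1, digits 0,1,3,4,8,9 already taken and all letters distinct): F must equal 5, so F=5.
Step 8. [col 4: W + B ≡ T (mod 10)] column 4: given B=3, T=1, carry-in 1, and digits 0,1,3,4,5,8,9 already taken and all letters distinct, W+B≡T (mod 10) forces W=7, so W=7.
Step 9. [col 5: H + W ≡ L (mod 10)] from column 5 (W=7, L=0, carry-in 1, digits 0,1,3,4,5,7,8,9 already taken and all letters distinct): H must equal 2. So H=2.

Answer: B=3, F=5, H=2, L=0, M=9, S=8, T=1, W=7, Z=4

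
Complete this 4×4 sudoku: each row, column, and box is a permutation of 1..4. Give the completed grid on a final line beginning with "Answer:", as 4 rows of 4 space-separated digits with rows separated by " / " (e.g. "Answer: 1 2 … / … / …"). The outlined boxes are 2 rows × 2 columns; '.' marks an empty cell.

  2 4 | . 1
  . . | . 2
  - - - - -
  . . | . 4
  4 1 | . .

Step 1. [r1c3∈{3}] r1c3's peers cover all but 3. So r1c3=3.
Step 2. [r3c1∈{3}] r3c1's peers cover all but 3 ⇒ r3c1=3.
Step 3. [r3c2∈{2}] only 2 remains possible at r3c2. So r3c2=2.
Step 4. [r2c3∈{4}] nothing but 4 survives at r2c3 ⇒ r2c3=4.
Step 5. [r2c2∈{3}] r2c2 has the single candidate 3 ⇒ r2c2=3.
Step 6. [r4c3∈{2}] only 2 remains possible at r4c3, so r4c3=2.
Step 7. [r4c4∈{3}] r4c4 has the single candidate 3, so r4c4=3.
Step 8. [r2c1∈{1}] only 1 remains possible at r2c1. So r2c1=1.
Step 9. [r3c3∈{1}] nothing but 1 survives at r3c3 ⇒ r3c3=1.

Answer: 2 4 3 1 / 1 3 4 2 / 3 2 1 4 / 4 1 2 3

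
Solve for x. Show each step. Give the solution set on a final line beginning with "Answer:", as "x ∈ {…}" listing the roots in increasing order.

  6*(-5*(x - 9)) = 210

Step 1. [6*(-5*(x - 9)) = 210] 6 out front; divide by 6 ⇒ div: -5*(x - 9) = 35.
Step 2. [-5*(x - 9) = 35] leading coefficient -5: divide by -5 ⇒ div: x - 9 = -7.
Step 3. [x - 9 = -7] the outer -9 inverts by adding 9, so sub: x = 2.

Answer: x ∈ {2}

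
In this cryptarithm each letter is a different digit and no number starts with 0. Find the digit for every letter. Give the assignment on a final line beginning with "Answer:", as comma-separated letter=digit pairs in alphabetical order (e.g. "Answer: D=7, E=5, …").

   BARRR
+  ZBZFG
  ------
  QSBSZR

Step 1. [Q] Q is the leading digit of a 6-digit sum of two 5-digit numbers; the final carry is exactly 1, so Q=1.
Step 2. [col 1: R + G ≡ R (mod 10)] column 1 reads R+G+carry(0)=R with nothing yet; with digits 1 already taken and all letters distinct, the only value for G is 0. So G=0.
Step 3. [col 1: R + G ≡ R (mod 10)] column 1 (R + G ≡ R (mod 10), carry-in 0) doesn't pin R yet; pick R=6 and continue ⇒ R=6.
Step 4. [col 2: R + F ≡ Z (mod 10)] F=2 is one option consistent with column 2 (R + F ≡ Z (mod 10), carry-in 0) — take it, so F=2.
Step 5. [col 2: R + F ≡ Z (mod 10)] column 2 reads R+F+carry(0)=Z with R=6, F=2; with digits 0,1,2,6 already taken and all letters distinct, the only value for Z is 8 ⇒ Z=8.
Step 6. [col 3: R + Z ≡ S (mod 10)] in column 3 we have R+Z≡S with carry-in 0; given R=6, Z=8 and digits 0,1,2,6,8 already taken and all letters distinct, that pins S to 4, so S=4.
Step 7. [col 4: A + B ≡ B (mod 10)] column 4 reads A+B+carry(1)=B with nothing yet; with digits 0,1,2,4,6,8 already taken and all letters distinct, the only value for A is 9. So A=9.
Step 8. [col 4: A + B ≡ B (mod 10)] several values work for B in column 4 (A + B ≡ B (mod 10), carry-in 1); try B=5, so B=5.

Answer: A=9, B=5, F=2, G=0, Q=1, R=6, S=4, Z=8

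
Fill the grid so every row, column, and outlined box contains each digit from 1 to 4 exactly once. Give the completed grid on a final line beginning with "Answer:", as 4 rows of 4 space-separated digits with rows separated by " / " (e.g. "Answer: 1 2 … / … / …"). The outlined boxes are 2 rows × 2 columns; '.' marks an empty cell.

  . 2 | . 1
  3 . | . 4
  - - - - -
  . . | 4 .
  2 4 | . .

Step 1. [r4c4∈{3}] r4c4's peers cover all but 3, so r4c4=3.
Step 2. [r3c1∈{1}] only 1 remains possible at r3c1, so r3c1=1.
Step 3. [r2c3∈{2}] r2c3 is down to just 2. So r2c3=2.
Step 4. [r1c1∈{4}] r1c1's peers cover all but 4. So r1c1=4.
Step 5. [r3c2∈{3}] r3c2 has the single candidate 3. So r3c2=3.
Step 6. [r4c3∈{1}] r4c3 has the single candidate 1 ⇒ r4c3=1.
Step 7. [r1c3∈{3}] nothing but 3 survives at r1c3 ⇒ r1c3=3.
Step 8. [r3c4∈{2}] r3c4's peers cover all but 2, so r3c4=2.
Step 9. [r2c2∈{1}] r2c2 has the single candidate 1. So r2c2=1.

Answer: 4 2 3 1 / 3 1 2 4 / 1 3 4 2 / 2 4 1 3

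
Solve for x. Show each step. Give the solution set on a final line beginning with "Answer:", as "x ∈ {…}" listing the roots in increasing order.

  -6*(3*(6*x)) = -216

Step 1. [-6*(3*(6*x)) = -216] divide by the outer -6. So div: 3*(6*x) = 36.
Step 2. [3*(6*x) = 36] leading coefficient 3: divide by 3, so div: 6*x = 12.
Step 3. [6*x = 12] leading coefficient 6: divide by 6, so div: x = 2.

Answer: x ∈ {2}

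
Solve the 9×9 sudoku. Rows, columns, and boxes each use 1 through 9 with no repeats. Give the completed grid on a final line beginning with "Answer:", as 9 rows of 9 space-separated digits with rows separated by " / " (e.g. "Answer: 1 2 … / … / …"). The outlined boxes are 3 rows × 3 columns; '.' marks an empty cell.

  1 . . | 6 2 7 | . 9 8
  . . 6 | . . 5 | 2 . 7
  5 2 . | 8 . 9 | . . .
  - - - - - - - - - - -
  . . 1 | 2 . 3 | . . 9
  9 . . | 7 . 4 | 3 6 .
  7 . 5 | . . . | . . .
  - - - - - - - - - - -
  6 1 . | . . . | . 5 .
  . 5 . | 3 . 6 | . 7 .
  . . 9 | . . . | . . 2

Step 1. [r5c2∈{8}] r5c2 has the single candidate 8, so r5c2=8.
Step 2. [r4c1∈{4}] r4c1's peers cover all but 4. So r4c1=4.
Step 3. [r4c8∈{8}] only 8 remains possible at r4c8. So r4c8=8.
Step 4. [r9c2∈{3,4,7}] across col 2, 7 lands solely at r9c2 ⇒ r9c2=7.
Step 5. [r9c7∈{1,4,6,8}] across row 9, 6 lands solely at r9c7. So r9c7=6.
Step 6. [r7c5∈{4,7,8,9}] in row 7, 7 fits only at r7c5. So r7c5=7.
Step 7. [r2c1∈{3,8}] in row 2, 8 fits only at r2c1, so r2c1=8.
Step 8. [r9c4∈{1,4,5}] r9c4 is the only open cell in col 4 admitting 5 ⇒ r9c4=5.
Step 9. [r5c9∈{1,5}] 5 has one home in col 9: r5c9 ⇒ r5c9=5.
Step 10. [r5c5∈{1}] r5c5's peers cover all but 1, so r5c5=1.
Step 11. [r6c2∈{3,6}] across row 6, 3 lands solely at r6c2, so r6c2=3.
Step 12. [r1c2∈{4}] r1c2's peers cover all but 4 ⇒ r1c2=4.
Step 13. [r6c6∈{8}] r6c6's peers cover all but 8, so r6c6=8.
Step 14. [r3c9∈{1,3,4,6}] in row 3, 6 fits only at r3c9. So r3c9=6.
Step 15. [r7c9∈{3,4}] across col 9, 3 lands solely at r7c9 ⇒ r7c9=3.
Step 16. [r6c4∈{9}] only 9 remains possible at r6c4. So r6c4=9.
Step 17. [r7c4∈{4}] only 4 remains possible at r7c4, so r7c4=4.
Step 18. [r9c8∈{1,4}] 4 has one home in row 9: r9c8, so r9c8=4.
Step 19. [r3c7∈{1,4}] box 3 places 4 nowhere but r3c7. So r3c7=4.
Step 20. [r6c7∈{1}] r6c7 is down to just 1. So r6c7=1.
Step 21. [r3c5∈{3}] r3c5's peers cover all but 3. So r3c5=3.
Step 22. [r8c1∈{2}] nothing but 2 survives at r8c1 ⇒ r8c1=2.
Step 23. [r8c5∈{8,9}] in col 5, 9 fits only at r8c5. So r8c5=9.
Step 24. [r8c7∈{8}] r8c7 has the single candidate 8. So r8c7=8.
Step 25. [r2c4∈{1}] r2c4 is down to just 1. So r2c4=1.
Step 26. [r6c5∈{6}] nothing but 6 survives at r6c5 ⇒ r6c5=6.
Step 27. [r8c9∈{1}] r8c9 has the single candidate 1 ⇒ r8c9=1.
Step 28. [r2c2∈{9}] r2c2 has the single candidate 9, so r2c2=9.
Step 29. [r3c8∈{1}] r3c8 has the single candidate 1 ⇒ r3c8=1.
Step 30. [r4c2∈{6}] r4c2 is down to just 6 ⇒ r4c2=6.
Step 31. [r7c3∈{8}] r7c3 is down to just 8 ⇒ r7c3=8.
Step 32. [r4c7∈{7}] only 7 remains possible at r4c7. So r4c7=7.
Step 33. [r7c7∈{9}] r7c7 is down to just 9 ⇒ r7c7=9.
Step 34. [r1c7∈{5}] r1c7 has the single candidate 5. So r1c7=5.
Step 35. [r6c8∈{2}] r6c8's peers cover all but 2, so r6c8=2.
Step 36. [r2c5∈{4}] r2c5 has the single candidate 4. So r2c5=4.
Step 37. [r8c3∈{4}] r8c3 has the single candidate 4, so r8c3=4.
Step 38. [r9c6∈{1}] nothing but 1 survives at r9c6 ⇒ r9c6=1.
Step 39. [r4c5∈{5}] r4c5 has the single candidate 5 ⇒ r4c5=5.
Step 40. [r9c5∈{8}] r9c5 is down to just 8, so r9c5=8.
Step 41. [r9c1∈{3}] nothing but 3 survives at r9c1 ⇒ r9c1=3.
Step 42. [r3c3∈{7}] r3c3 has the single candidate 7. So r3c3=7.
Step 43. [r6c9∈{4}] r6c9's peers cover all but 4, so r6c9=4.
Step 44. [r7c6∈{2}] only 2 remains possible at r7c6, so r7c6=2.
Step 45. [r5c3∈{2}] r5c3 has the single candidate 2. So r5c3=2.
Step 46. [r2c8∈{3}] r2c8 is down to just 3, so r2c8=3.
Step 47. [r1c3∈{3}] nothing but 3 survives at r1c3, so r1c3=3.

Answer: 1 4 3 6 2 7 5 9 8 / 8 9 6 1 4 5 2 3 7 / 5 2 7 8 3 9 4 1 6 / 4 6 1 2 5 3 7 8 9 / 9 8 2 7 1 4 3 6 5 / 7 3 5 9 6 8 1 2 4 / 6 1 8 4 7 2 9 5 3 / 2 5 4 3 9 6 8 7 1 / 3 7 9 5 8 1 6 4 2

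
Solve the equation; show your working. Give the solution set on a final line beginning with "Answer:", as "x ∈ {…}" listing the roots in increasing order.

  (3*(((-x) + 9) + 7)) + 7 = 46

Step 1. [(3*(((-x) + 9) + 7)) + 7 = 46] 7 comes off first (subtract 7), so sub: 3*(((-x) + 9) + 7) = 39.
Step 2. [3*(((-x) + 9) + 7) = 39] leading coefficient 3: divide by 3. So div: ((-x) + 9) + 7 = 13.
Step 3. [((-x) + 9) + 7 = 13] the outer +7 inverts by subtracting 7, so sub: (-x) + 9 = 6.
Step 4. [(-x) + 9 = 6] subtract 9: x sits inside (… + 9). So sub: -x = -3.
Step 5. [-x = -3] leading − — multiply by −1, so neg: x = 3.

Answer: x ∈ {3}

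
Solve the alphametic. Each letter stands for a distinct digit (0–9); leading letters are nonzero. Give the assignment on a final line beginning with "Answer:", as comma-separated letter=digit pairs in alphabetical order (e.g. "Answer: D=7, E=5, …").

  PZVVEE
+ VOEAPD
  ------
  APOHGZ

Step 1. [col 1: E + D ≡ Z (mod 10)] several values work for E in column 1 (E + D ≡ Z (mod 10), carry-in 0); try E=8. So E=8.
Step 2. [col 1: E + D ≡ Z (mod 10)] Z=4 is one option consistent with column 1 (E + D ≡ Z (mod 10), carry-in 0) — take it. So Z=4.
Step 3. [col 1: E + D ≡ Z (mod 10)] in column 1 we have E+D≡Z with carry-in 0; given E=8, Z=4 and digits 4,8 already taken and all letters distinct, that pins D to 6 ⇒ D=6.
Step 4. [col 2: E + P ≡ G (mod 10)] P=3 is one option consistent with column 2 (E + P ≡ G (mod 10), carry-in 1) — take it. So P=3.
Step 5. [col 2: E + P ≡ G (mod 10)] from column 2 (E=8, P=3, carry-in 1, digits 3,4,6,8 already taken and all letters distinct): G must equal 2 ⇒ G=2.
Step 6. [col 3: V + A ≡ H (mod 10)] H=7 is one option consistent with column 3 (V + A ≡ H (mod 10), carry-in 1) — take it, so H=7.
Step 7. [col 3: V + A ≡ H (mod 10)] several values work for V in column 3 (V + A ≡ H (mod 10), carry-in 1); try V=1, so V=1.
Step 8. [col 3: V + A ≡ H (mod 10)] from column 3 (V=1, H=7, carry-in 1, digits 1,2,3,4,6,7,8 already taken and all letters distinct): A must equal 5, so A=5.
Step 9. [col 4: V + E ≡ O (mod 10)] column 4 reads V+E+carry(0)=O with V=1, E=8; with digits 1,2,3,4,5,6,7,8 already taken and all letters distinct, the only value for O is 9, so O=9.

Answer: A=5, D=6, E=8, G=2, H=7, O=9, P=3, V=1, Z=4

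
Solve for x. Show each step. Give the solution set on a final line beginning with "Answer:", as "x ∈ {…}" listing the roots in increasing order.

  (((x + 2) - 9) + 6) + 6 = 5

Step 1. [(((x + 2) - 9) + 6) + 6 = 5] +6 is outermost — subtract 6 both sides. So sub: ((x + 2) - 9) + 6 = -1.
Step 2. [((x + 2) - 9) + 6 = -1] the outer +6 inverts by subtracting 6. So sub: (x + 2) - 9 = -7.
Step 3. [(x + 2) - 9 = -7] peel the -9: add 9 from each side, so sub: x + 2 = 2.
Step 4. [x + 2 = 2] +2 is outermost — subtract 2 both sides. So sub: x = 0.

Answer: x ∈ {0}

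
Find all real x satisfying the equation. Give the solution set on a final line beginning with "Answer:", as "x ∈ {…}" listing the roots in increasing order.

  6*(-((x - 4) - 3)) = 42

Step 1. [6*(-((x - 4) - 3)) = 42] 6·(inner) — divide through by 6, so div: -((x - 4) - 3) = 7.
Step 2. [-((x - 4) - 3) = 7] LHS negated; negate both sides. So neg: (x - 4) - 3 = -7.
Step 3. [(x - 4) - 3 = -7] peel the -3: add 3 from each side, so sub: x - 4 = -4.
Step 4. [x - 4 = -4] -4 is outermost — add 4 both sides, so sub: x = 0.

Answer: x ∈ {0}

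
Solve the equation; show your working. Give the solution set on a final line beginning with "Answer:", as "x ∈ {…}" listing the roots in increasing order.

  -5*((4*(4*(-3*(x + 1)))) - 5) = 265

Step 1. [-5*((4*(4*(-3*(x + 1)))) - 5) = 265] divide by the outer -5, so div: (4*(4*(-3*(x + 1)))) - 5 = -53.
Step 2. [(4*(4*(-3*(x + 1)))) - 5 = -53] add 5: x sits inside (… - 5), so sub: 4*(4*(-3*(x + 1))) = -48.
Step 3. [4*(4*(-3*(x + 1))) = -48] divide by the outer 4. So div: 4*(-3*(x + 1)) = -12.
Step 4. [4*(-3*(x + 1)) = -12] leading coefficient 4: divide by 4, so div: -3*(x + 1) = -3.
Step 5. [-3*(x + 1) = -3] divide by the outer -3 ⇒ div: x + 1 = 1.
Step 6. [x + 1 = 1] 1 comes off first (subtract 1), so sub: x = 0.

Answer: x ∈ {0}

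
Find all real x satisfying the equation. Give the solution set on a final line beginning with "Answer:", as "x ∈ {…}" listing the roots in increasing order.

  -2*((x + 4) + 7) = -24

Step 1. [-2*((x + 4) + 7) = -24] LHS = -2·(…); ÷-2 both sides. So div: (x + 4) + 7 = 12.
Step 2. [(x + 4) + 7 = 12] 7 comes off first (subtract 7), so sub: x + 4 = 5.
Step 3. [x + 4 = 5] the outer +4 inverts by subtracting 4, so sub: x = 1.

Answer: x ∈ {1}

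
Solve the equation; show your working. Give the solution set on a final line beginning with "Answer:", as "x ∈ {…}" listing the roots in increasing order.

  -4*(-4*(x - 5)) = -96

Step 1. [-4*(-4*(x - 5)) = -96] -4·(inner) — divide through by -4, so div: -4*(x - 5) = 24.
Step 2. [-4*(x - 5) = 24] -4 out front; divide by -4. So div: x - 5 = -6.
Step 3. [x - 5 = -6] the outer -5 inverts by adding 5 ⇒ sub: x = -1.

Answer: x ∈ {-1}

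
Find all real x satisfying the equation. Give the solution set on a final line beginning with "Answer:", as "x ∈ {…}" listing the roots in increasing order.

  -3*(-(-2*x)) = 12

Step 1. [-3*(-(-2*x)) = 12] -3·(inner) — divide through by -3. So div: -(-2*x) = -4.
Step 2. [-(-2*x) = -4] LHS negated; negate both sides ⇒ neg: -2*x = 4.
Step 3. [-2*x = 4] -2·(inner) — divide through by -2 ⇒ div: x = -2.

Answer: x ∈ {-2}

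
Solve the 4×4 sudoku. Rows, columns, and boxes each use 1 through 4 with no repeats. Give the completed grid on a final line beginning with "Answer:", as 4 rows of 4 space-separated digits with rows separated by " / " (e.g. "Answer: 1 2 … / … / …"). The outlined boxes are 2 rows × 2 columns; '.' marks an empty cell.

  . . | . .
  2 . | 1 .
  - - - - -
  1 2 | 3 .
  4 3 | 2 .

Step 1. [r1c3∈{4}] only 4 remains possible at r1c3, so r1c3=4.
Step 2. [r2c4∈{3}] only 3 remains possible at r2c4, so r2c4=3.
Step 3. [r1c1∈{3}] nothing but 3 survives at r1c1, so r1c1=3.
Step 4. [r1c2∈{1}] only 1 remains possible at r1c2. So r1c2=1.
Step 5. [r2c2∈{4}] r2c2 has the single candidate 4, so r2c2=4.
Step 6. [r1c4∈{2}] r1c4 has the single candidate 2, so r1c4=2.
Step 7. [r4c4∈{1}] only 1 remains possible at r4c4. So r4c4=1.
Step 8. [r3c4∈{4}] r3c4 is down to just 4. So r3c4=4.

Answer: 3 1 4 2 / 2 4 1 3 / 1 2 3 4 / 4 3 2 1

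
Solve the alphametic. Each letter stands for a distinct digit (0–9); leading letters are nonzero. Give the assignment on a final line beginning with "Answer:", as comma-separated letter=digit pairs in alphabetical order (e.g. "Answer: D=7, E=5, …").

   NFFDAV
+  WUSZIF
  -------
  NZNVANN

Step 1. [col 1: V + F ≡ N (mod 10)] several values work for V in column 1 (V + F ≡ N (mod 10), carry-in 0); try V=5 ⇒ V=5.
Step 2. [col 1: V + F ≡ N (mod 10)] column 1 (V + F ≡ N (mod 10), carry-in 0) doesn't pin F yet; pick F=6 and continue, so F=6.
Step 3. [col 1: V + F ≡ N (mod 10)] from column 1 (V=5, F=6, carry-in 0, digits 5,6 already taken and all letters distinct): N must equal 1 ⇒ N=1.
Step 4. [col 2: A + I ≡ N (mod 10)] no forcing yet in column 2 (carry-in 1); I=7 is free and consistent — try it. So I=7.
Step 5. [col 2: A + I ≡ N (mod 10)] in column 2 we have A+I≡N with carry-in 1; given I=7, N=1 and digits 1,5,6,7 already taken and all letters distinct, that pins A to 3. So A=3.
Step 6. [col 3: D + Z ≡ A (mod 10)] several values work for D in column 3 (D + Z ≡ A (mod 10), carry-in 1); try D=2, so D=2.
Step 7. [col 3: D + Z ≡ A (mod 10)] column 3: given D=2, A=3, carry-in 1, and digits 1,2,3,5,6,7 already taken and all letters distinct, D+Z≡A (mod 10) forces Z=0, so Z=0.
Step 8. [col 4: F + S ≡ V (mod 10)] from column 4 (F=6, V=5, carry-in 0, digits 0,1,2,3,5,6,7 already taken and all letters distinct): S must equal 9, so S=9.
Step 9. [col 5: F + U ≡ N (mod 10)] column 5: given F=6, N=1, carry-in 1, and digits 0,1,2,3,5,6,7,9 already taken and all letters distinct, F+U≡N (mod 10) forces U=4. So U=4.
Step 10. [col 6: N + W ≡ Z (mod 10)] column 6: given N=1, Z=0, carry-in 1, and digits 0,1,2,3,4,5,6,7,9 already taken and all letters distinct, N+W≡Z (mod 10) forces W=8, so W=8.

Answer: A=3, D=2, F=6, I=7, N=1, S=9, U=4, V=5, W=8, Z=0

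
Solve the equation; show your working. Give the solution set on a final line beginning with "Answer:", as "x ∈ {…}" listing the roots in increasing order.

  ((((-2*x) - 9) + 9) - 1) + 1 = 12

Step 1. [((((-2*x) - 9) + 9) - 1) + 1 = 12] subtract 1: x sits inside (… + 1), so sub: (((-2*x) - 9) + 9) - 1 = 11.
Step 2. [(((-2*x) - 9) + 9) - 1 = 11] 1 comes off first (add 1). So sub: ((-2*x) - 9) + 9 = 12.
Step 3. [((-2*x) - 9) + 9 = 12] subtract 9: x sits inside (… + 9), so sub: (-2*x) - 9 = 3.
Step 4. [(-2*x) - 9 = 3] 9 comes off first (add 9). So sub: -2*x = 12.
Step 5. [-2*x = 12] -2·(inner) — divide through by -2 ⇒ div: x = -6.

Answer: x ∈ {-6}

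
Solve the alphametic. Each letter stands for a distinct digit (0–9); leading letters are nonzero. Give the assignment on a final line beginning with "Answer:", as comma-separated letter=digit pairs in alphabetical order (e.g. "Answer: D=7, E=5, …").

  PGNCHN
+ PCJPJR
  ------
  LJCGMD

Step 1. [col 1: N + R ≡ D (mod 10)] no forcing yet in column 1 (carry-in 0); D=1 is free and consistent — try it, so D=1.
Step 2. [col 1: N + R ≡ D (mod 10)] no forcing yet in column 1 (carry-in 0); N=4 is free and consistent — try it. So N=4.
Step 3. [col 1: N + R ≡ D (mod 10)] column 1 reads N+R+carry(0)=D with N=4, D=1; with digits 1,4 already taken and all letters distinct, the only value for R is 7, so R=7.
Step 4. [col 2: H + J ≡ M (mod 10)] no forcing yet in column 2 (carry-in 1); J=8 is free and consistent — try it, so J=8.
Step 5. [col 2: H + J ≡ M (mod 10)] column 2 (H + J ≡ M (mod 10), carry-in 1) doesn't pin M yet; pick M=9 and continue. So M=9.
Step 6. [col 2: H + J ≡ M (mod 10)] in column 2 we have H+J≡M with carry-in 1; given J=8, M=9 and digits 1,4,7,8,9 already taken and all letters distinct, that pins H to 0, so H=0.
Step 7. [col 3: C + P ≡ G (mod 10)] column 3 reads C+P+carry(0)=G with nothing yet; with digits 0,1,4,7,8,9 already taken and all letters distinct, the only value for G is 5 ⇒ G=5.
Step 8. [col 3: C + P ≡ G (mod 10)] C=2 is one option consistent with column 3 (C + P ≡ G (mod 10), carry-in 0) — take it, so C=2.
Step 9. [col 3: C + P ≡ G (mod 10)] in column 3 we have C+P≡G with carry-in 0; given C=2, G=5 and digits 0,1,2,4,5,7,8,9 already taken and all letters distinct, that pins P to 3 ⇒ P=3.
Step 10. [col 6: P + P ≡ L (mod 10)] in column 6 we have P+P≡L with carry-in 0; given P=3 and digits 0,1,2,3,4,5,7,8,9 already taken and all letters distinct, that pins L to 6 ⇒ L=6.

Answer: C=2, D=1, G=5, H=0, J=8, L=6, M=9, N=4, P=3, R=7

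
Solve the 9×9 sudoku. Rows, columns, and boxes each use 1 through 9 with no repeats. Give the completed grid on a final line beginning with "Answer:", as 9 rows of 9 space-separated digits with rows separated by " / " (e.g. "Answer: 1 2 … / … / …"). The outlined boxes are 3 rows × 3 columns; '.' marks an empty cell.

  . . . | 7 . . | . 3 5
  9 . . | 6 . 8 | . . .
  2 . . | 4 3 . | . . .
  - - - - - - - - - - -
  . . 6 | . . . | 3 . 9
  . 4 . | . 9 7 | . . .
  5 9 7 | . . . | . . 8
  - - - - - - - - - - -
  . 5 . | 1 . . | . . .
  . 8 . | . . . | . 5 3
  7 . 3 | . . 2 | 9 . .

Step 1. [r4c8∈{1,2,4,7}] across row 4, 7 lands solely at r4c8 ⇒ r4c8=7.
Step 2. [r7c6∈{3,4,6,9}] across row 7, 3 lands solely at r7c6. So r7c6=3.
Step 3. [r5c7∈{1,2,5,6}] col 7 places 5 nowhere but r5c7 ⇒ r5c7=5.
Step 4. [r3c8∈{1,6,8,9}] r3c8 is the only open cell in col 8 admitting 9 ⇒ r3c8=9.
Step 5. [r4c2∈{1,2}] in col 2, 2 fits only at r4c2. So r4c2=2.
Step 6. [r7c3∈{2,4,9}] r7c3 is the only open cell in row 7 admitting 9, so r7c3=9.
Step 7. [r5c1∈{1,3,8}] across col 1, 3 lands solely at r5c1 ⇒ r5c1=3.
Step 8. [r8c3∈{1,2,4}] 2 has one home in col 3: r8c3 ⇒ r8c3=2.
Step 9. [r2c2∈{1,3,7}] row 2 places 3 nowhere but r2c2, so r2c2=3.
Step 10. [r3c2∈{1,6,7}] in col 2, 7 fits only at r3c2 ⇒ r3c2=7.
Step 11. [r1c6∈{1,9}] in row 1, 9 fits only at r1c6, so r1c6=9.
Step 12. [r6c4∈{2,3}] row 6 places 3 nowhere but r6c4 ⇒ r6c4=3.
Step 13. [r5c4∈{2,8}] across col 4, 2 lands solely at r5c4, so r5c4=2.
Step 14. [r5c3∈{1,8}] in row 5, 8 fits only at r5c3. So r5c3=8.
Step 15. [r4c1∈{1}] r4c1's peers cover all but 1 ⇒ r4c1=1.
Step 16. [r8c7∈{1,4,6,7}] in row 8, 1 fits only at r8c7 ⇒ r8c7=1.
Step 17. [r1c1∈{4,6,8}] in col 1, 8 fits only at r1c1, so r1c1=8.
Step 18. [r1c2∈{1,6}] in box 1, 6 fits only at r1c2 ⇒ r1c2=6.
Step 19. [r8c5∈{4,6,7}] r8c5 is the only open cell in row 8 admitting 7, so r8c5=7.
Step 20. [r3c7∈{6,8}] across row 3, 8 lands solely at r3c7. So r3c7=8.
Step 21. [r3c9∈{1,6}] in row 3, 6 fits only at r3c9 ⇒ r3c9=6.
Step 22. [r9c9∈{4}] r9c9 has the single candidate 4, so r9c9=4.
Step 23. [r5c8∈{1,6}] row 5 places 6 nowhere but r5c8, so r5c8=6.
Step 24. [r9c5∈{5,6,8}] across row 9, 6 lands solely at r9c5 ⇒ r9c5=6.
Step 25. [r8c6∈{4}] only 4 remains possible at r8c6. So r8c6=4.
Step 26. [r4c5∈{4,5,8}] in row 4, 4 fits only at r4c5. So r4c5=4.
Step 27. [r2c5∈{1,2,5}] col 5 places 5 nowhere but r2c5 ⇒ r2c5=5.
Step 28. [r7c7∈{2,6,7}] r7c7 is the only open cell in col 7 admitting 6, so r7c7=6.
Step 29. [r2c7∈{2,4,7}] across col 7, 7 lands solely at r2c7. So r2c7=7.
Step 30. [r6c5∈{1}] only 1 remains possible at r6c5 ⇒ r6c5=1.
Step 31. [r2c8∈{1,2,4}] col 8 places 1 nowhere but r2c8. So r2c8=1.
Step 32. [r1c7∈{2,4}] r1c7 is the only open cell in box 3 admitting 4, so r1c7=4.
Step 33. [r9c8∈{8}] r9c8 has the single candidate 8 ⇒ r9c8=8.
Step 34. [r7c8∈{2}] only 2 remains possible at r7c8, so r7c8=2.
Step 35. [r4c6∈{5}] nothing but 5 survives at r4c6 ⇒ r4c6=5.
Step 36. [r1c3∈{1}] nothing but 1 survives at r1c3 ⇒ r1c3=1.
Step 37. [r7c1∈{4}] r7c1 is down to just 4 ⇒ r7c1=4.
Step 38. [r3c6∈{1}] nothing but 1 survives at r3c6. So r3c6=1.
Step 39. [r6c6∈{6}] r6c6 is down to just 6 ⇒ r6c6=6.
Step 40. [r2c3∈{4}] r2c3's peers cover all but 4 ⇒ r2c3=4.
Step 41. [r7c5∈{8}] r7c5 is down to just 8. So r7c5=8.
Step 42. [r1c5∈{2}] only 2 remains possible at r1c5, so r1c5=2.
Step 43. [r8c4∈{9}] r8c4 is down to just 9 ⇒ r8c4=9.
Step 44. [r7c9∈{7}] nothing but 7 survives at r7c9 ⇒ r7c9=7.
Step 45. [r6c8∈{4}] r6c8 has the single candidate 4. So r6c8=4.
Step 46. [r6c7∈{2}] nothing but 2 survives at r6c7, so r6c7=2.
Step 47. [r9c2∈{1}] nothing but 1 survives at r9c2 ⇒ r9c2=1.
Step 48. [r4c4∈{8}] r4c4 has the single candidate 8, so r4c4=8.
Step 49. [r2c9∈{2}] nothing but 2 survives at r2c9, so r2c9=2.
Step 50. [r3c3∈{5}] only 5 remains possible at r3c3, so r3c3=5.
Step 51. [r8c1∈{6}] r8c1 is down to just 6, so r8c1=6.
Step 52. [r9c4∈{5}] only 5 remains possible at r9c4. So r9c4=5.
Step 53. [r5c9∈{1}] nothing but 1 survives at r5c9, so r5c9=1.

Answer: 8 6 1 7 2 9 4 3 5 / 9 3 4 6 5 8 7 1 2 / 2 7 5 4 3 1 8 9 6 / 1 2 6 8 4 5 3 7 9 / 3 4 8 2 9 7 5 6 1 / 5 9 7 3 1 6 2 4 8 / 4 5 9 1 8 3 6 2 7 / 6 8 2 9 7 4 1 5 3 / 7 1 3 5 6 2 9 8 4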